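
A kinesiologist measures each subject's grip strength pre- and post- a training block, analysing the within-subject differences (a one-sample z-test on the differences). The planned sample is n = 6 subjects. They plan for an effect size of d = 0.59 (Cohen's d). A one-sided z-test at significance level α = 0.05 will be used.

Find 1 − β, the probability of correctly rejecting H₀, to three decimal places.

Noncentrality parameter: δ = d·√n = 0.59 × √6 = 1.4452
One-sided α = 0.05 → critical value z_{0.05} = 1.645.
Power = P(Z > 1.645 − δ) = Φ(-0.200) = 0.4209.

Power ≈ 0.421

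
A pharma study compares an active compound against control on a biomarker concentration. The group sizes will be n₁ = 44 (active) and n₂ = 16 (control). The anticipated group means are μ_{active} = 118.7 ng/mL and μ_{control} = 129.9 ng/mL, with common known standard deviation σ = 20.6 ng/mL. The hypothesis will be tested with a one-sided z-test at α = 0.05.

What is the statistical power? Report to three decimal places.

Standardized effect: d = |μ_{active} − μ_{control}| / σ = |118.7 − 129.9| / 20.6 = 0.5437
Noncentrality parameter: δ = d / √(1/n₁ + 1/n₂) = 0.5437 / √(1/44 + 1/16) = 1.8624
One-sided α = 0.05 → critical value z_{0.05} = 1.645.
Power = Φ(δ − 1.645) = Φ(0.217) = 0.5861.

Power ≈ 0.586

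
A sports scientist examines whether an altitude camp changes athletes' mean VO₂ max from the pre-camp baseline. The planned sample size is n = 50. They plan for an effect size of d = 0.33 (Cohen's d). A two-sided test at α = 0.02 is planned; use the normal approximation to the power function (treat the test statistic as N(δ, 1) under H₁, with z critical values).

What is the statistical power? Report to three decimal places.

Noncentrality parameter: δ = d·√n = 0.33 × √50 = 2.3335
Two-sided α = 0.02 → critical value z_{0.01} = 2.326.
Power = Φ(δ − 2.326) + Φ(−δ − 2.326) = Φ(0.007) + Φ(-4.660) = 0.5028 + 0.0000 = 0.5028.

Power ≈ 0.503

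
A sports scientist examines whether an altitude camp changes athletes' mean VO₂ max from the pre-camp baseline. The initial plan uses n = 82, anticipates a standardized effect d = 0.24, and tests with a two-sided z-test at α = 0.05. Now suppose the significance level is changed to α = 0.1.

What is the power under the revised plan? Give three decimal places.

δ = d·√n = 0.24 × √82 = 2.1733 (unchanged). New critical value: z_{0.05} = 1.645.
Revised power = Φ(δ − 1.645) + Φ(−δ − 1.645) = Φ(0.528) + Φ(-3.818) = 0.7014 + 0.0001 = 0.7015.

Power ≈ 0.701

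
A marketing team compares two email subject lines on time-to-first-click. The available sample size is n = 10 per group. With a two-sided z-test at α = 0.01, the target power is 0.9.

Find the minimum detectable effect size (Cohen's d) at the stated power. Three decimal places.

d ≈ 1.725

Need Φ(δ − 2.576) = 0.9, so δ = 2.576 + 1.282 = 3.857.
(Lower-tail contribution to power is negligible for δ > 0.)
δ = d·√(n/2) ⇒ d = δ/√(n/2) = 3.857/√(10/2) = 1.7251.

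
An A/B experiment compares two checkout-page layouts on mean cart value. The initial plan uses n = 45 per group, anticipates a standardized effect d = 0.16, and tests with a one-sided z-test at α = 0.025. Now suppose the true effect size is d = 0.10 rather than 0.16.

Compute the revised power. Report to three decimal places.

With d = 0.10: δ = d·√(n/2) = 0.10 × √(45/2) = 0.4743. Critical value z_{0.025} = 1.960.
Revised power = Φ(δ − 1.960) = Φ(-1.486) = 0.0687.

Power ≈ 0.069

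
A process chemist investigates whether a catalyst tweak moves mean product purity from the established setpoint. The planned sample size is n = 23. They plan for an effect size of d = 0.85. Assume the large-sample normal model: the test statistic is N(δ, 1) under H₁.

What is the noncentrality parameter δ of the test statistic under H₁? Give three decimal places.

δ ≈ 4.076

The noncentrality parameter scales effect size by the design's sample-size factor: δ = d·√n = 0.85 × √23 = 4.0765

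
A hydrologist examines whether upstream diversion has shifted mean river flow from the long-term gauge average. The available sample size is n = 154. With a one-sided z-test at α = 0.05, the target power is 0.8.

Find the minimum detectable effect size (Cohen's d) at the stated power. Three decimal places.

Required noncentrality: δ = z_{0.05} + z_{0.20} = 1.645 + 0.842 = 2.486.
δ = d·√n ⇒ d = δ/√n = 2.486/√154 = 0.2004.

d ≈ 0.200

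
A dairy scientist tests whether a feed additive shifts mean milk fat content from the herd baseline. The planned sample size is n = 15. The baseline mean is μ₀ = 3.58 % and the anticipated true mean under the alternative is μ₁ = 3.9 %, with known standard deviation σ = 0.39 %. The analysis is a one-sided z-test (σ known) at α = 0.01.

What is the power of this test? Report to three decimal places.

Standardized effect: d = |μ₁ − μ₀| / σ = |3.9 − 3.58| / 0.39 = 0.8205
Noncentrality parameter: δ = d·√n = 0.8205 × √15 = 3.1778
One-sided α = 0.01 → critical value z_{0.01} = 2.326.
Power = Φ(δ − 2.326) = Φ(0.851) = 0.8027.

Power ≈ 0.803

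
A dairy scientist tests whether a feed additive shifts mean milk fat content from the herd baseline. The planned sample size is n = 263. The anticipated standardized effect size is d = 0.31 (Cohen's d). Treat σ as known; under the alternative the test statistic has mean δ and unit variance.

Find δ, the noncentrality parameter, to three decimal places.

δ = d·√n = 0.31 × √263 = 5.0274

δ ≈ 5.027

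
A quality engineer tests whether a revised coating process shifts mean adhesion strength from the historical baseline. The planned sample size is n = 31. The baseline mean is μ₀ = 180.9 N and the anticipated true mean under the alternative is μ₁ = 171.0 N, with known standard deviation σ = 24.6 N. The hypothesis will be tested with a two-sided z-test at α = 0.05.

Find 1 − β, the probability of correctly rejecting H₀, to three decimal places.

Power ≈ 0.611

Standardized effect: d = |μ₁ − μ₀| / σ = |171.0 − 180.9| / 24.6 = 0.4024
Noncentrality parameter: δ = d·√n = 0.4024 × √31 = 2.2407
Critical value for a two-sided test at α = 0.05: z_{α/2} = 1.960.
Power = Φ(δ − 1.960) + Φ(−δ − 1.960) = Φ(0.281) + Φ(-4.201) = 0.6105 + 0.0000 = 0.6106.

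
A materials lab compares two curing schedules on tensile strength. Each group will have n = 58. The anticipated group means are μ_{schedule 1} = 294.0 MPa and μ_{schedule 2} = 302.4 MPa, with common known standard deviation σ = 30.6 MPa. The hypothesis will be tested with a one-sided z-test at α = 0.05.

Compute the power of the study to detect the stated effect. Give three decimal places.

Power ≈ 0.434

Standardized effect: d = |μ_{schedule 1} − μ_{schedule 2}| / σ = |294.0 − 302.4| / 30.6 = 0.2745
Noncentrality parameter: δ = d·√(n/2) = 0.2745 × √(58/2) = 1.4783
Critical value for a one-sided test at α = 0.05: z_α = 1.645.
Power = Φ(δ − 1.645) = Φ(-0.167) = 0.4339.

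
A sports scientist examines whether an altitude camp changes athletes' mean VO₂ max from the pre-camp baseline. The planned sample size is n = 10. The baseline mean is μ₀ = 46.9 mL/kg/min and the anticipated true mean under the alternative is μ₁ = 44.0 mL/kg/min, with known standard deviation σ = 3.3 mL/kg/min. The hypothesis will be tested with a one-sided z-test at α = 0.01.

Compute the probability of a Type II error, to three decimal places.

β ≈ 0.325

Standardized effect: d = |μ₁ − μ₀| / σ = |44.0 − 46.9| / 3.3 = 0.8788
Noncentrality parameter: δ = d·√n = 0.8788 × √10 = 2.7790
One-sided α = 0.01 → critical value z_{0.01} = 2.326.
Power = P(Z > 2.326 − δ) = Φ(0.453) = 0.6746.
Type II error: β = 1 − power = 1 − 0.6746 = 0.3254.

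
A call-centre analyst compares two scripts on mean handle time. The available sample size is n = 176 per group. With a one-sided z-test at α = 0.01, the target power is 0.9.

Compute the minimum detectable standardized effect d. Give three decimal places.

d ≈ 0.385

Required noncentrality: δ = z_{0.01} + z_{0.10} = 2.326 + 1.282 = 3.608.
δ = d·√(n/2) ⇒ d = δ/√(n/2) = 3.608/√(176/2) = 0.3846.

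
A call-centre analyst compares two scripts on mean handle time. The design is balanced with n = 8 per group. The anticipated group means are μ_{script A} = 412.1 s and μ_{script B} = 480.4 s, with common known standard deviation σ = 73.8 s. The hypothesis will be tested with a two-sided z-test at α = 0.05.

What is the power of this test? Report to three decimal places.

Standardized effect: d = |μ_{script A} − μ_{script B}| / σ = |412.1 − 480.4| / 73.8 = 0.9255
Noncentrality parameter: δ = d·√(n/2) = 0.9255 × √(8/2) = 1.8509
Two-sided α = 0.05 → critical value z_{0.025} = 1.960.
Power = Φ(δ − 1.960) + Φ(−δ − 1.960) = Φ(-0.109) + Φ(-3.811) = 0.4566 + 0.0001 = 0.4567.

Power ≈ 0.457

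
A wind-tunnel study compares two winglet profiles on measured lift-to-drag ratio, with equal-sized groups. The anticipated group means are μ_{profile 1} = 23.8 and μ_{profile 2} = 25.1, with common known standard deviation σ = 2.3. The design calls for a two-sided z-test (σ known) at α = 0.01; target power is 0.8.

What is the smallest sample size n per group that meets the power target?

n = 74 per group

Standardized effect: d = |μ_{profile 1} − μ_{profile 2}| / σ = |23.8 − 25.1| / 2.3 = 0.5652
Set Φ(δ − 2.576) = 0.8; then δ − 2.576 = Φ⁻¹(0.8) = 0.842, giving δ = 3.417.
(Ignoring the negligible lower-tail rejection probability gives the usual closed-form inversion.)
δ = d·√(n/2) ⇒ n = 2(δ/d)² = 2 × (3.417 / 0.5652)² = 73.11.
Rounding up, n = 74 per group.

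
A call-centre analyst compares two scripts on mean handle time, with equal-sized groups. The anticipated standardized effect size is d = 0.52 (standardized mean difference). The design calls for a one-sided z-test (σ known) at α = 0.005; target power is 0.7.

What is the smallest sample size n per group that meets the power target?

n = 72 per group

For power 0.7 need Φ(δ − z_{0.005}) = 0.7, so δ = z_{0.005} + z_{0.30} = 2.576 + 0.524 = 3.100.
δ = d·√(n/2) ⇒ n = 2(δ/d)² = 2 × (3.100 / 0.52)² = 71.09.
Round up to the next whole unit.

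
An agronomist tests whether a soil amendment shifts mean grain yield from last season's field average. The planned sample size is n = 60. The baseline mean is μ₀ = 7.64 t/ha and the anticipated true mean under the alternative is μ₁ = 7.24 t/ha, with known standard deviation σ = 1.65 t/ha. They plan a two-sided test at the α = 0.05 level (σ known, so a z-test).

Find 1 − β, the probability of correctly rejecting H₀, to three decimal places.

Standardized effect: d = |μ₁ − μ₀| / σ = |7.24 − 7.64| / 1.65 = 0.2424
Noncentrality parameter: δ = d·√n = 0.2424 × √60 = 1.8778
Critical value for a two-sided test at α = 0.05: z_{α/2} = 1.960.
Power = Φ(δ − 1.960) + Φ(−δ − 1.960) = Φ(-0.082) + Φ(-3.838) = 0.4673 + 0.0001 = 0.4673.

Power ≈ 0.467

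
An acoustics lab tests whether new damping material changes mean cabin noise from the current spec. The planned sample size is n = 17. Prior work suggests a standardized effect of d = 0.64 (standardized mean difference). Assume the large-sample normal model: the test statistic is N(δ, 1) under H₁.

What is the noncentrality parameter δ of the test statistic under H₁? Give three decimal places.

The noncentrality parameter scales effect size by the design's sample-size factor: δ = d·√n = 0.64 × √17 = 2.6388

δ ≈ 2.639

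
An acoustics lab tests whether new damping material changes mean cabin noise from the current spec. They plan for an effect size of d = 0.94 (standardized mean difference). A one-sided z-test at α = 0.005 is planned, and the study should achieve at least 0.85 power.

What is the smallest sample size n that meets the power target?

n = 15

For power 0.85 need Φ(δ − z_{0.005}) = 0.85, so δ = z_{0.005} + z_{0.15} = 2.576 + 1.036 = 3.612.
δ = d·√n ⇒ n = (δ/d)² = (3.612 / 0.94)² = 14.77.
Rounding up, n = 15.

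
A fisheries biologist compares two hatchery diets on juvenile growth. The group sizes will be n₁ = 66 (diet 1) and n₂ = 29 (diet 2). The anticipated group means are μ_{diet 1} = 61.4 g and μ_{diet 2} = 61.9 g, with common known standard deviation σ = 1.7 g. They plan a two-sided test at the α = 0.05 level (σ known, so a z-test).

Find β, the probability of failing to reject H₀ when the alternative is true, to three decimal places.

β ≈ 0.738

Standardized effect: d = |μ_{diet 1} − μ_{diet 2}| / σ = |61.4 − 61.9| / 1.7 = 0.2941
Noncentrality parameter: δ = d / √(1/n₁ + 1/n₂) = 0.2941 / √(1/66 + 1/29) = 1.3202
Critical value for a two-sided test at α = 0.05: z_{α/2} = 1.960.
Power = Φ(δ − 1.960) + Φ(−δ − 1.960) = Φ(-0.640) + Φ(-3.280) = 0.2612 + 0.0005 = 0.2617.
Type II error: β = 1 − power = 1 − 0.2617 = 0.7383.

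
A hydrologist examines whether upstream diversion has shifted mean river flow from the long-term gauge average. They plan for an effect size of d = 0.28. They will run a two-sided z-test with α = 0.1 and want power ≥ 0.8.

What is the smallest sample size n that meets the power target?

n = 79

For power 0.8 need Φ(δ − z_{0.05}) = 0.8, so δ = z_{0.05} + z_{0.20} = 1.645 + 0.842 = 2.486.
(For δ > 0 the lower-tail rejection region contributes negligibly to power, so the one-term inversion is standard.)
δ = d·√n ⇒ n = (δ/d)² = (2.486 / 0.28)² = 78.86.
Round up to the next whole unit.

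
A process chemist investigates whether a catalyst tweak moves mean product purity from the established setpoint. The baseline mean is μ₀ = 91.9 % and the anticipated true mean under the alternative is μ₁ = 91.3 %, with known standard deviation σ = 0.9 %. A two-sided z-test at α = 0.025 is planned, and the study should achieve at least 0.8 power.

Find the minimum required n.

Standardized effect: d = |μ₁ − μ₀| / σ = |91.3 − 91.9| / 0.9 = 0.6667
For power 0.8 need Φ(δ − z_{0.0125}) = 0.8, so δ = z_{0.0125} + z_{0.20} = 2.241 + 0.842 = 3.083.
(Ignoring the negligible lower-tail rejection probability gives the usual closed-form inversion.)
δ = d·√n ⇒ n = (δ/d)² = (3.083 / 0.6667)² = 21.39.
Round up to the next whole unit.

n = 22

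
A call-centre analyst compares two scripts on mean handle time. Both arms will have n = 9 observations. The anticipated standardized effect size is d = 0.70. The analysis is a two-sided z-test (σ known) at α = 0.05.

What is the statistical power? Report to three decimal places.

Power ≈ 0.318

Noncentrality parameter: δ = d·√(n/2) = 0.70 × √(9/2) = 1.4849
Two-sided α = 0.05 → critical value z_{0.025} = 1.960.
Power = Φ(δ − 1.960) + Φ(−δ − 1.960) = Φ(-0.475) + Φ(-3.445) = 0.3174 + 0.0003 = 0.3177.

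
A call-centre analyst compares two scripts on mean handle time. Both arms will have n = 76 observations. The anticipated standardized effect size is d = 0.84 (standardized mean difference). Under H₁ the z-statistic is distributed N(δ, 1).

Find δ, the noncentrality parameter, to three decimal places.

The noncentrality parameter scales effect size by the design's sample-size factor: δ = d·√(n/2) = 0.84 × √(76/2) = 5.1781

δ ≈ 5.178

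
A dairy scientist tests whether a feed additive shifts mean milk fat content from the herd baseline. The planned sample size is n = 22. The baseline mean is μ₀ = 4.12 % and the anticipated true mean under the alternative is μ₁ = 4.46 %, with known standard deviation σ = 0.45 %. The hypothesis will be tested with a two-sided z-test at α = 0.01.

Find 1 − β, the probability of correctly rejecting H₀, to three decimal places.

Standardized effect: d = |μ₁ − μ₀| / σ = |4.46 − 4.12| / 0.45 = 0.7556
Noncentrality parameter: δ = d·√n = 0.7556 × √22 = 3.5439
Critical value for a two-sided test at α = 0.01: z_{α/2} = 2.576.
Power = Φ(δ − 2.576) + Φ(−δ − 2.576) = Φ(0.968) + Φ(-6.120) = 0.8335 + 0.0000 = 0.8335.

Power ≈ 0.833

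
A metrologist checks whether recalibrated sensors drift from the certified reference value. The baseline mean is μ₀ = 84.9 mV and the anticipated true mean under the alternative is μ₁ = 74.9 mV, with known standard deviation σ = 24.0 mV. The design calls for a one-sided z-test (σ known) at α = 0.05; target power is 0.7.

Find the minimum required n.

n = 28

Standardized effect: d = |μ₁ − μ₀| / σ = |74.9 − 84.9| / 24.0 = 0.4167
For power 0.7 need Φ(δ − z_{0.05}) = 0.7, so δ = z_{0.05} + z_{0.30} = 1.645 + 0.524 = 2.169.
δ = d·√n ⇒ n = (δ/d)² = (2.169 / 0.4167)² = 27.10.
Rounding up, n = 28.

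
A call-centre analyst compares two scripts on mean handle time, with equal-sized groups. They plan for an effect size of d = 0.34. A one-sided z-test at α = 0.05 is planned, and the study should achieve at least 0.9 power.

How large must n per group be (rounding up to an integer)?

n = 149 per group

For power 0.9 need Φ(δ − z_{0.05}) = 0.9, so δ = z_{0.05} + z_{0.10} = 1.645 + 1.282 = 2.926.
δ = d·√(n/2) ⇒ n = 2(δ/d)² = 2 × (2.926 / 0.34)² = 148.16.
Round up to the next whole unit.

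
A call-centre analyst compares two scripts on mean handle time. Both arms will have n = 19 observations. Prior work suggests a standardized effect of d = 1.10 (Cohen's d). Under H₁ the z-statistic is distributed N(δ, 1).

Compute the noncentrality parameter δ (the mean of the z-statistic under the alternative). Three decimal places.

δ ≈ 3.390

The noncentrality parameter scales effect size by the design's sample-size factor: δ = d·√(n/2) = 1.10 × √(19/2) = 3.3904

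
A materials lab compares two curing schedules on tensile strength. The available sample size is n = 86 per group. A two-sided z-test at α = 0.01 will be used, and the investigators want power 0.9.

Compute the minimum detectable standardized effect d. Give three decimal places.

d ≈ 0.588

Required noncentrality: δ = z_{0.005} + z_{0.10} = 2.576 + 1.282 = 3.857.
(Lower-tail contribution to power is negligible for δ > 0.)
δ = d·√(n/2) ⇒ d = δ/√(n/2) = 3.857/√(86/2) = 0.5882.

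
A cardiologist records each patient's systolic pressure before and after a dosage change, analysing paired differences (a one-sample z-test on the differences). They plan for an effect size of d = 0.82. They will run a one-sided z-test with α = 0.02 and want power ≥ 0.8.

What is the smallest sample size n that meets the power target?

n = 13

Set Φ(δ − 2.054) = 0.8; then δ − 2.054 = Φ⁻¹(0.8) = 0.842, giving δ = 2.895.
δ = d·√n ⇒ n = (δ/d)² = (2.895 / 0.82)² = 12.47.
Rounding up, n = 13.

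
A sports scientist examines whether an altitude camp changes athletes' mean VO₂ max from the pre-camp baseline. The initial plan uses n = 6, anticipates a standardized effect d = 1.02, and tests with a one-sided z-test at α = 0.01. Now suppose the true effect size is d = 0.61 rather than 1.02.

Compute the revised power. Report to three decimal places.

With d = 0.61: δ = d·√n = 0.61 × √6 = 1.4942. Critical value z_{0.01} = 2.326.
Revised power = P(Z > 2.326 − δ) = Φ(-0.832) = 0.2027.

Power ≈ 0.203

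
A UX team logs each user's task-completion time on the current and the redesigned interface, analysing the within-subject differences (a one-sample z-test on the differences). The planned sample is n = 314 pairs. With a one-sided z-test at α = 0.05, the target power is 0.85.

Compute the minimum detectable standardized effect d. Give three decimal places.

d ≈ 0.151

Need Φ(δ − 1.645) = 0.85, so δ = 1.645 + 1.036 = 2.681.
δ = d·√n ⇒ d = δ/√n = 2.681/√314 = 0.1513.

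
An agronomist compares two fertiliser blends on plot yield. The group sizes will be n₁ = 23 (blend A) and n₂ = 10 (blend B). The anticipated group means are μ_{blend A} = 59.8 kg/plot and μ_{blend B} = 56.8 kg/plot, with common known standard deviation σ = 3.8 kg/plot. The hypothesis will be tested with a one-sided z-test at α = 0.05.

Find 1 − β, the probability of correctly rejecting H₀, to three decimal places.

Power ≈ 0.670

Standardized effect: d = |μ_{blend A} − μ_{blend B}| / σ = |59.8 − 56.8| / 3.8 = 0.7895
Noncentrality parameter: δ = d / √(1/n₁ + 1/n₂) = 0.7895 / √(1/23 + 1/10) = 2.0842
One-sided α = 0.05 → critical value z_{0.05} = 1.645.
Power = Φ(δ − 1.645) = Φ(0.439) = 0.6698.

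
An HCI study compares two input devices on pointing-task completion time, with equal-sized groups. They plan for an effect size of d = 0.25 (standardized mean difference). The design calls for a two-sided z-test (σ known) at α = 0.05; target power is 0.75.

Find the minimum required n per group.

For power 0.75 need Φ(δ − z_{0.025}) = 0.75, so δ = z_{0.025} + z_{0.25} = 1.960 + 0.674 = 2.634.
(For δ > 0 the lower-tail rejection region contributes negligibly to power, so the one-term inversion is standard.)
δ = d·√(n/2) ⇒ n = 2(δ/d)² = 2 × (2.634 / 0.25)² = 222.09.
Rounding up, n = 223 per group.

n = 223 per group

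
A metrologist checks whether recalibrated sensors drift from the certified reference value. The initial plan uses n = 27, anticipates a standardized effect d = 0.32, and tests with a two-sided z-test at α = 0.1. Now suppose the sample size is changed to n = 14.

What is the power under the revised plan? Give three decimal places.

Power ≈ 0.329

With n = 14: δ = d·√n = 0.32 × √14 = 1.1973. Critical value z_{0.05} = 1.645.
Revised power = Φ(δ − 1.645) + Φ(−δ − 1.645) = Φ(-0.448) + Φ(-2.842) = 0.3272 + 0.0022 = 0.3295.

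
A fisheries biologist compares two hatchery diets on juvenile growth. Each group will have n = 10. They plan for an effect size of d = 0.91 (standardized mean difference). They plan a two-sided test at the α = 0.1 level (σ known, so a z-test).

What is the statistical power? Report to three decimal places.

Power ≈ 0.652

Noncentrality parameter: δ = d·√(n/2) = 0.91 × √(10/2) = 2.0348
Critical value for a two-sided test at α = 0.1: z_{α/2} = 1.645.
Power = Φ(δ − 1.645) + Φ(−δ − 1.645) = Φ(0.390) + Φ(-3.680) = 0.6517 + 0.0001 = 0.6518.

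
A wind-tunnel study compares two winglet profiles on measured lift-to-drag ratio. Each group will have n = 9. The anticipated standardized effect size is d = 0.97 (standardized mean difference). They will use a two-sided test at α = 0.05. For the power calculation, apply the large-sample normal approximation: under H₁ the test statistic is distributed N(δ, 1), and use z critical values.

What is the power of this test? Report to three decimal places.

Power ≈ 0.539

Noncentrality parameter: δ = d·√(n/2) = 0.97 × √(9/2) = 2.0577
Two-sided α = 0.05 → critical value z_{0.025} = 1.960.
Power = Φ(δ − 1.960) + Φ(−δ − 1.960) = Φ(0.098) + Φ(-4.018) = 0.5389 + 0.0000 = 0.5390.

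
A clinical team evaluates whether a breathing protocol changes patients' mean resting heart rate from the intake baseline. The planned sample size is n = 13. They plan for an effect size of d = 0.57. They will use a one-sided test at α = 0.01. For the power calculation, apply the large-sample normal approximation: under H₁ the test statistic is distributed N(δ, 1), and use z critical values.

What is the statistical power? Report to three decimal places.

Power ≈ 0.393

Noncentrality parameter: λ = d·√n = 0.57 × √13 = 2.0552
One-sided α = 0.01 → critical value z_{0.01} = 2.326.
Power = P(Z > 2.326 − λ) = Φ(-0.271) = 0.3931.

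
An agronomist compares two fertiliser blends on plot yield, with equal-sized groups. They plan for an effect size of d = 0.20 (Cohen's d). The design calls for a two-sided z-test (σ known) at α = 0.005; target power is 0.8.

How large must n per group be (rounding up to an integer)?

n = 666 per group

For power 0.8 need Φ(δ − z_{0.0025}) = 0.8, so δ = z_{0.0025} + z_{0.20} = 2.807 + 0.842 = 3.649.
(For δ > 0 the lower-tail rejection region contributes negligibly to power, so the one-term inversion is standard.)
δ = d·√(n/2) ⇒ n = 2(δ/d)² = 2 × (3.649 / 0.20)² = 665.63.
Rounding up, n = 666 per group.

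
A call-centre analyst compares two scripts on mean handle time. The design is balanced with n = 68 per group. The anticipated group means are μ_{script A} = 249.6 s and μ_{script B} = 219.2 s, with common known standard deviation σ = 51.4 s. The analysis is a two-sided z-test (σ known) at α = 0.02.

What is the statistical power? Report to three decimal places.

Standardized effect: d = |μ_{script A} − μ_{script B}| / σ = |249.6 − 219.2| / 51.4 = 0.5914
Noncentrality parameter: δ = d·√(n/2) = 0.5914 × √(68/2) = 3.4487
Two-sided α = 0.02 → critical value z_{0.01} = 2.326.
Power = Φ(δ − 2.326) + Φ(−δ − 2.326) = Φ(1.122) + Φ(-5.775) = 0.8691 + 0.0000 = 0.8691.

Power ≈ 0.869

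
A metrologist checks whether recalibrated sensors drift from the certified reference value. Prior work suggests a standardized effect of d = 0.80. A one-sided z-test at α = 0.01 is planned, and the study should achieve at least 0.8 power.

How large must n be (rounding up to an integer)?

n = 16

For power 0.8 need Φ(δ − z_{0.01}) = 0.8, so δ = z_{0.01} + z_{0.20} = 2.326 + 0.842 = 3.168.
δ = d·√n ⇒ n = (δ/d)² = (3.168 / 0.80)² = 15.68.
Rounding up, n = 16.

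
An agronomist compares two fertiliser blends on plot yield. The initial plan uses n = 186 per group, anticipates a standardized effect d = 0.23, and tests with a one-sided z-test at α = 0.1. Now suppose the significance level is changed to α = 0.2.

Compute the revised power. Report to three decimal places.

δ = d·√(n/2) = 0.23 × √(186/2) = 2.2180 (unchanged). New critical value: z_{0.2} = 0.842.
Revised power = Φ(δ − 0.842) = Φ(1.376) = 0.9157.

Power ≈ 0.916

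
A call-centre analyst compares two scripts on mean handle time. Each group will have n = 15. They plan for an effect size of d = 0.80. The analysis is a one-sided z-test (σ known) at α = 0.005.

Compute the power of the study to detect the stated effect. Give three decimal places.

Power ≈ 0.350

Noncentrality parameter: δ = d·√(n/2) = 0.80 × √(15/2) = 2.1909
Critical value for a one-sided test at α = 0.005: z_α = 2.576.
Power = Φ(δ − 2.576) = Φ(-0.385) = 0.3501.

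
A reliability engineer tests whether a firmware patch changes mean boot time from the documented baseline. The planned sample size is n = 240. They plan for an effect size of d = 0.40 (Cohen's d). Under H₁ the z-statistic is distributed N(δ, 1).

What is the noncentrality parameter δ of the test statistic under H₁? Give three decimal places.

δ = d·√n = 0.40 × √240 = 6.1968

δ ≈ 6.197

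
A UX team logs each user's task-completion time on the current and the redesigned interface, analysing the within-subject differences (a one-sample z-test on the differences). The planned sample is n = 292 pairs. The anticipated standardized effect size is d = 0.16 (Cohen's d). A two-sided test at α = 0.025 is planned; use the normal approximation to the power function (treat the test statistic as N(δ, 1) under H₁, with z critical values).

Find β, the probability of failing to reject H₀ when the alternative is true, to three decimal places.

Noncentrality parameter: δ = d·√n = 0.16 × √292 = 2.7341
Two-sided α = 0.025 → critical value z_{0.0125} = 2.241.
Power = Φ(δ − 2.241) + Φ(−δ − 2.241) = Φ(0.493) + Φ(-4.975) = 0.6889 + 0.0000 = 0.6889.
Type II error: β = 1 − power = 1 − 0.6889 = 0.3111.

β ≈ 0.311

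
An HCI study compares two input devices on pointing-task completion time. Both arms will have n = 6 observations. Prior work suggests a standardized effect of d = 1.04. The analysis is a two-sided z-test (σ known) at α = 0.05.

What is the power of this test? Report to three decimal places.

Noncentrality parameter: δ = d·√(n/2) = 1.04 × √(6/2) = 1.8013
Critical value for a two-sided test at α = 0.05: z_{α/2} = 1.960.
Power = Φ(δ − 1.960) + Φ(−δ − 1.960) = Φ(-0.159) + Φ(-3.761) = 0.4370 + 0.0001 = 0.4371.

Power ≈ 0.437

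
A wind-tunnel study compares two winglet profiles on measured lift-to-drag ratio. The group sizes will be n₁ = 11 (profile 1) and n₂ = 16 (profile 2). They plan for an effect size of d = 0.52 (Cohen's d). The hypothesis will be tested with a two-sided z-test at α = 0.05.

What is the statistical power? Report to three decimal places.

Noncentrality parameter: δ = d / √(1/n₁ + 1/n₂) = 0.52 / √(1/11 + 1/16) = 1.3276
Two-sided α = 0.05 → critical value z_{0.025} = 1.960.
Power = Φ(δ − 1.960) + Φ(−δ − 1.960) = Φ(-0.632) + Φ(-3.288) = 0.2636 + 0.0005 = 0.2641.

Power ≈ 0.264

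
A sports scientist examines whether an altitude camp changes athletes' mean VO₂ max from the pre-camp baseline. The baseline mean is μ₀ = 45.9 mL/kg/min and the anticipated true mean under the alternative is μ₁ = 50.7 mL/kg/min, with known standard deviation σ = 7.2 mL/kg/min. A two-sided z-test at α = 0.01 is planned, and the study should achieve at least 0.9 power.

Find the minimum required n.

n = 34

Standardized effect: d = |μ₁ − μ₀| / σ = |50.7 − 45.9| / 7.2 = 0.6667
Set Φ(δ − 2.576) = 0.9; then δ − 2.576 = Φ⁻¹(0.9) = 1.282, giving δ = 3.857.
(For δ > 0 the lower-tail rejection region contributes negligibly to power, so the one-term inversion is standard.)
δ = d·√n ⇒ n = (δ/d)² = (3.857 / 0.6667)² = 33.48.
Rounding up, n = 34.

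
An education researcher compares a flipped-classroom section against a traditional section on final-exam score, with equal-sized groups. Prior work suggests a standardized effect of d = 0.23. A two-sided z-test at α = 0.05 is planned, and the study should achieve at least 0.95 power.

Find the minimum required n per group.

Set Φ(δ − 1.960) = 0.95; then δ − 1.960 = Φ⁻¹(0.95) = 1.645, giving δ = 3.605.
(For δ > 0 the lower-tail rejection region contributes negligibly to power, so the one-term inversion is standard.)
δ = d·√(n/2) ⇒ n = 2(δ/d)² = 2 × (3.605 / 0.23)² = 491.29.
Round up to the next whole unit.

n = 492 per group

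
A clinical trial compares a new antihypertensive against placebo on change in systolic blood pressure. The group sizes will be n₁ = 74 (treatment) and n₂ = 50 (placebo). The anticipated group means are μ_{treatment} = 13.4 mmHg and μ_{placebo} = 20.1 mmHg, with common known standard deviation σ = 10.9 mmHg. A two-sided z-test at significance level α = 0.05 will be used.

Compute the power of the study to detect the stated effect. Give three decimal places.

Power ≈ 0.919

Standardized effect: d = |μ_{treatment} − μ_{placebo}| / σ = |13.4 − 20.1| / 10.9 = 0.6147
Noncentrality parameter: δ = d / √(1/n₁ + 1/n₂) = 0.6147 / √(1/74 + 1/50) = 3.3577
Critical value for a two-sided test at α = 0.05: z_{α/2} = 1.960.
Power = Φ(δ − 1.960) + Φ(−δ − 1.960) = Φ(1.398) + Φ(-5.318) = 0.9189 + 0.0000 = 0.9189.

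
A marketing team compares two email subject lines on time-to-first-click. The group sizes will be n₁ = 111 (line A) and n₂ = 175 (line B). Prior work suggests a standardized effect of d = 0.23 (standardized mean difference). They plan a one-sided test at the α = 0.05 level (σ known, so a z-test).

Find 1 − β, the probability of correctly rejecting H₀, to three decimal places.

Noncentrality parameter: δ = d / √(1/n₁ + 1/n₂) = 0.23 / √(1/111 + 1/175) = 1.8955
Critical value for a one-sided test at α = 0.05: z_α = 1.645.
Power = P(Z > 1.645 − δ) = Φ(0.251) = 0.5990.

Power ≈ 0.599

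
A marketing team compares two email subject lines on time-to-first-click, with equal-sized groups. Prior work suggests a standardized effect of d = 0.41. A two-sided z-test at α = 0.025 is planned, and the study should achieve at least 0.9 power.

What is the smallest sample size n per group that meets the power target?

Set Φ(δ − 2.241) = 0.9; then δ − 2.241 = Φ⁻¹(0.9) = 1.282, giving δ = 3.523.
(Ignoring the negligible lower-tail rejection probability gives the usual closed-form inversion.)
δ = d·√(n/2) ⇒ n = 2(δ/d)² = 2 × (3.523 / 0.41)² = 147.66.
Round up to the next whole unit.

n = 148 per group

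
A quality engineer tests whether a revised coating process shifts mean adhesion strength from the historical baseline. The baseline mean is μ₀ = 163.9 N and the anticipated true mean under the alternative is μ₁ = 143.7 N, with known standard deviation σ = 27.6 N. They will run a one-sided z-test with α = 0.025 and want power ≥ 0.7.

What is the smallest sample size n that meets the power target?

n = 12

Standardized effect: d = |μ₁ − μ₀| / σ = |143.7 − 163.9| / 27.6 = 0.7319
For power 0.7 need Φ(δ − z_{0.025}) = 0.7, so δ = z_{0.025} + z_{0.30} = 1.960 + 0.524 = 2.484.
δ = d·√n ⇒ n = (δ/d)² = (2.484 / 0.7319)² = 11.52.
Rounding up, n = 12.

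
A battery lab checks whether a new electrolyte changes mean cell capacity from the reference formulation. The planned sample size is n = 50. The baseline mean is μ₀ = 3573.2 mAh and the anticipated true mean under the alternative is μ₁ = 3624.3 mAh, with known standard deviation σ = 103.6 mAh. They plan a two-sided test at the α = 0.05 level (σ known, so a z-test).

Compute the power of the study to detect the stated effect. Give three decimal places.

Power ≈ 0.937

Standardized effect: d = |μ₁ − μ₀| / σ = |3624.3 − 3573.2| / 103.6 = 0.4932
Noncentrality parameter: δ = d·√n = 0.4932 × √50 = 3.4878
Critical value for a two-sided test at α = 0.05: z_{α/2} = 1.960.
Power = Φ(δ − 1.960) + Φ(−δ − 1.960) = Φ(1.528) + Φ(-5.448) = 0.9367 + 0.0000 = 0.9367.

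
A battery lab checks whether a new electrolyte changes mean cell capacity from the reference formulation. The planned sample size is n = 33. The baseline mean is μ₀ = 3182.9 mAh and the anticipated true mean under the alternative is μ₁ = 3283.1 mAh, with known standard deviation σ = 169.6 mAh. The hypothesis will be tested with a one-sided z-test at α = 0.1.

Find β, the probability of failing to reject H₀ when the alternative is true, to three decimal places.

Standardized effect: d = |μ₁ − μ₀| / σ = |3283.1 − 3182.9| / 169.6 = 0.5908
Noncentrality parameter: λ = d·√n = 0.5908 × √33 = 3.3939
One-sided α = 0.1 → critical value z_{0.1} = 1.282.
Power = Φ(λ − 1.282) = Φ(2.112) = 0.9827.
Type II error: β = 1 − power = 1 − 0.9827 = 0.0173.

β ≈ 0.017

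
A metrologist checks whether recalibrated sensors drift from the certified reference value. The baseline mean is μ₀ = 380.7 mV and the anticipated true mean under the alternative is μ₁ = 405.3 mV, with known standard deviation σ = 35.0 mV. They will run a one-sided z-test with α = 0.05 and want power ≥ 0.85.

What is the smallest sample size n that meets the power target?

Standardized effect: d = |μ₁ − μ₀| / σ = |405.3 − 380.7| / 35.0 = 0.7029
Set Φ(δ − 1.645) = 0.85; then δ − 1.645 = Φ⁻¹(0.85) = 1.036, giving δ = 2.681.
δ = d·√n ⇒ n = (δ/d)² = (2.681 / 0.7029)² = 14.55.
Round up to the next whole unit.

n = 15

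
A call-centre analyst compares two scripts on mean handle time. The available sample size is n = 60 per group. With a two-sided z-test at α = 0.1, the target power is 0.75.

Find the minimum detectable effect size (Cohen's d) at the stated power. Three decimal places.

Required noncentrality: δ = z_{0.05} + z_{0.25} = 1.645 + 0.674 = 2.319.
(Lower-tail contribution to power is negligible for δ > 0.)
δ = d·√(n/2) ⇒ d = δ/√(n/2) = 2.319/√(60/2) = 0.4235.

d ≈ 0.423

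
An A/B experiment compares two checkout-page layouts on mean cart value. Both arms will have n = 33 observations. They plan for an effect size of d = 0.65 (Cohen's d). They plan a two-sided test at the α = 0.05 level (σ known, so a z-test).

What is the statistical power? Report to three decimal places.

Power ≈ 0.752

Noncentrality parameter: δ = d·√(n/2) = 0.65 × √(33/2) = 2.6403
Two-sided α = 0.05 → critical value z_{0.025} = 1.960.
Power = Φ(δ − 1.960) + Φ(−δ − 1.960) = Φ(0.680) + Φ(-4.600) = 0.7519 + 0.0000 = 0.7519.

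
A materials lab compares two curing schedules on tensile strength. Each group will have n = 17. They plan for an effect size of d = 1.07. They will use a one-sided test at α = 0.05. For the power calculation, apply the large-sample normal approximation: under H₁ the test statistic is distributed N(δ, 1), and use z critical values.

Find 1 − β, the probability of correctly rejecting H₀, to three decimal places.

Noncentrality parameter: δ = d·√(n/2) = 1.07 × √(17/2) = 3.1196
Critical value for a one-sided test at α = 0.05: z_α = 1.645.
Power = P(Z > 1.645 − δ) = Φ(1.475) = 0.9299.

Power ≈ 0.930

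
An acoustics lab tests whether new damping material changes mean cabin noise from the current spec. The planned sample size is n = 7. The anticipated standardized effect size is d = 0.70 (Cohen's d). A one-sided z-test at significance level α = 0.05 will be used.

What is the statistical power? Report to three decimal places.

Power ≈ 0.582

Noncentrality parameter: δ = d·√n = 0.70 × √7 = 1.8520
One-sided α = 0.05 → critical value z_{0.05} = 1.645.
Power = Φ(δ − 1.645) = Φ(0.207) = 0.5821.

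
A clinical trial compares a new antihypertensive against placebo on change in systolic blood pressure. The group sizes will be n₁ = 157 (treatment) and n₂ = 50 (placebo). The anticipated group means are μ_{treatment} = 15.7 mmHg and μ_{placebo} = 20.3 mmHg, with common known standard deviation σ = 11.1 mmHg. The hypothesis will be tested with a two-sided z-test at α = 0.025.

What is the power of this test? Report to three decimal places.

Power ≈ 0.622

Standardized effect: d = |μ_{treatment} − μ_{placebo}| / σ = |15.7 − 20.3| / 11.1 = 0.4144
Noncentrality parameter: δ = d / √(1/n₁ + 1/n₂) = 0.4144 / √(1/157 + 1/50) = 2.5520
Two-sided α = 0.025 → critical value z_{0.0125} = 2.241.
Power = Φ(δ − 2.241) + Φ(−δ − 2.241) = Φ(0.311) + Φ(-4.793) = 0.6220 + 0.0000 = 0.6220.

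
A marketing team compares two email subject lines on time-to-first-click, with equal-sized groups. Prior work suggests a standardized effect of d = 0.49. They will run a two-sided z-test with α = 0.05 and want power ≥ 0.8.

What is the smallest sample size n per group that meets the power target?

n = 66 per group

Set Φ(δ − 1.960) = 0.8; then δ − 1.960 = Φ⁻¹(0.8) = 0.842, giving δ = 2.802.
(The Φ(−δ − z_{α/2}) term is vanishingly small for δ > 0 and is dropped in the standard sample-size formula.)
δ = d·√(n/2) ⇒ n = 2(δ/d)² = 2 × (2.802 / 0.49)² = 65.38.
Round up to the next whole unit.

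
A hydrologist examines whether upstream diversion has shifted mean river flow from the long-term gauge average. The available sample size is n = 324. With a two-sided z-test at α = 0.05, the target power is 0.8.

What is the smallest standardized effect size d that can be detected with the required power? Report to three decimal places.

Required noncentrality: δ = z_{0.025} + z_{0.20} = 1.960 + 0.842 = 2.802.
(Lower-tail contribution to power is negligible for δ > 0.)
δ = d·√n ⇒ d = δ/√n = 2.802/√324 = 0.1556.

d ≈ 0.156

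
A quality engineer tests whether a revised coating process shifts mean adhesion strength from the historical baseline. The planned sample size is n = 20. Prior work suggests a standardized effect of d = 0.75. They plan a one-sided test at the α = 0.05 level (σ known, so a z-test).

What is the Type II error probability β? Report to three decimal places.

β ≈ 0.044

Noncentrality parameter: δ = d·√n = 0.75 × √20 = 3.3541
One-sided α = 0.05 → critical value z_{0.05} = 1.645.
Power = Φ(δ − 1.645) = Φ(1.709) = 0.9563.
Type II error: β = 1 − power = 1 − 0.9563 = 0.0437.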